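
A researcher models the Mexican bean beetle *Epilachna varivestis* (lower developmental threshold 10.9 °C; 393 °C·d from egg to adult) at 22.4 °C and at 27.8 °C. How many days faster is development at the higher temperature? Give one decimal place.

At 22.4 °C: 393 / (22.4 − 10.9) = 393 / 11.5 = 34.174 d.
At 27.8 °C: 393 / (27.8 − 10.9) = 393 / 16.9 = 23.254 d.
Difference = |34.174 − 23.254| = 10.919 ≈ 10.9 days.

10.9 days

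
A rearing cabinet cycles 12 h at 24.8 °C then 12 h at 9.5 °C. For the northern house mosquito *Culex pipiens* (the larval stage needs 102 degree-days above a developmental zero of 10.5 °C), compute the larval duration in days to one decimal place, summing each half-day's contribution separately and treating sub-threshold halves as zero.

Day half: max(0, 24.8 − 10.5) × 0.5 = 14.3 × 0.5 = 7.15 DD.
Night half: max(0, 9.5 − 10.5) × 0.5 = 0.0 × 0.5 = 0.00 DD.
Per 24 h: 7.15 DD/day.
Duration = 102 / 7.15 = 14.266 ≈ 14.3 days.

14.3 days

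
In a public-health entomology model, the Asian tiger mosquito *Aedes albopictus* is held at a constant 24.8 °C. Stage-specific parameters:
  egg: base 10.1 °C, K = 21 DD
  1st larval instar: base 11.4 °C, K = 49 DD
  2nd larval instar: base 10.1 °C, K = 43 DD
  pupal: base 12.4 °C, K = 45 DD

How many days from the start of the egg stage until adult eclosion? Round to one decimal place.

11.6 days

egg: 21 / (24.8 − 10.1) = 21 / 14.7 = 1.429 d.
1st larval instar: 49 / (24.8 − 11.4) = 49 / 13.4 = 3.657 d.
2nd larval instar: 43 / (24.8 − 10.1) = 43 / 14.7 = 2.925 d.
pupal: 45 / (24.8 − 12.4) = 45 / 12.4 = 3.629 d.
Sum = 11.639 ≈ 11.6 days.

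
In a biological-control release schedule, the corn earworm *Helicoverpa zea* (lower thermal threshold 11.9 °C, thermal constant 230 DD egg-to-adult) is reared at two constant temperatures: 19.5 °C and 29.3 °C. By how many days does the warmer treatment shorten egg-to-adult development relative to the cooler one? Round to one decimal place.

At 19.5 °C: 230 / (19.5 − 11.9) = 230 / 7.6 = 30.263 d.
At 29.3 °C: 230 / (29.3 − 11.9) = 230 / 17.4 = 13.218 d.
Difference = |30.263 − 13.218| = 17.045 ≈ 17.0 days.

17.0 days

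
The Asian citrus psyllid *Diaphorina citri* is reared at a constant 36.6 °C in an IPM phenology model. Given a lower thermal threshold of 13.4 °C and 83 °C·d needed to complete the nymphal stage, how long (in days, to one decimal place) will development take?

Daily accumulation = 36.6 − 13.4 = 23.2 DD/day.
Duration = 83 / 23.2 = 3.578 ≈ 3.6 days.

3.6 days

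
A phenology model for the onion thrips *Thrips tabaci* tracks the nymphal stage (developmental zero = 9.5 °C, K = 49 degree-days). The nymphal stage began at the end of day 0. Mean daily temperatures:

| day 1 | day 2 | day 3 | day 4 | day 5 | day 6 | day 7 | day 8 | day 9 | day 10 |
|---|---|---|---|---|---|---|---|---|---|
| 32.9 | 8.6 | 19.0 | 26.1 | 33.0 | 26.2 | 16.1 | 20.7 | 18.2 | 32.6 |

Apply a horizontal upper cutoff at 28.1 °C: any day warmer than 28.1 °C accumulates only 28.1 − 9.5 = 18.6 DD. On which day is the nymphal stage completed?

day 5

Daily DD above 9.5 °C (capped at 18.6): 18.6, 0.0, 9.5, 16.6, 18.6, 16.7, 6.6, 11.2, 8.7, 18.6.
Cumulative: 18.6, 18.6, 28.1, 44.7, 63.3, 80.0, 86.6, 97.8, 106.5, 125.1.
The total first reaches 49 DD on day 5.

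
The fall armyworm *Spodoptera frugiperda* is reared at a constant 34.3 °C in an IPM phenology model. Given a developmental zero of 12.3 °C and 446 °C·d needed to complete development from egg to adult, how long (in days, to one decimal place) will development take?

20.3 days

Daily accumulation = 34.3 − 12.3 = 22.0 DD/day.
Duration = 446 / 22.0 = 20.273 ≈ 20.3 days.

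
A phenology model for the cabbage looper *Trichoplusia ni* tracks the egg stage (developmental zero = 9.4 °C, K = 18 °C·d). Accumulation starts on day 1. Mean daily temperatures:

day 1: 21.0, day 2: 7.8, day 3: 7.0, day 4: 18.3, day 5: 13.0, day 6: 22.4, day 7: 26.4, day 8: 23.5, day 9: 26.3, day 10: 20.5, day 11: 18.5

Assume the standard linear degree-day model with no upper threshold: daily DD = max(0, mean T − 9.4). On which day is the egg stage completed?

Daily DD above 9.4 °C: 11.6, 0.0, 0.0, 8.9, 3.6, 13.0, 17.0, 14.1, 16.9, 11.1, 9.1.
Cumulative: 11.6, 11.6, 11.6, 20.5, 24.1, 37.1, 54.1, 68.2, 85.1, 96.2, 105.3.
The total first reaches 18 DD on day 4.

day 4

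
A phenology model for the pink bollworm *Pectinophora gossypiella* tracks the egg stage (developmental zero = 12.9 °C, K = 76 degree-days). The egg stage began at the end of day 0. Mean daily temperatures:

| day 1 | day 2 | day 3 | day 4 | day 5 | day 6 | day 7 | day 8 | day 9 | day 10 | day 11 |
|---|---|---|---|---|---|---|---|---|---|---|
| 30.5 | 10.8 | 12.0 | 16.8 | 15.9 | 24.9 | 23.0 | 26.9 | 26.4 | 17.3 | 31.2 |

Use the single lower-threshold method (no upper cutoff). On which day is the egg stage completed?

Daily DD above 12.9 °C: 17.6, 0.0, 0.0, 3.9, 3.0, 12.0, 10.1, 14.0, 13.5, 4.4, 18.3.
Cumulative: 17.6, 17.6, 17.6, 21.5, 24.5, 36.5, 46.6, 60.6, 74.1, 78.5, 96.8.
The total first reaches 76 DD on day 10.

day 10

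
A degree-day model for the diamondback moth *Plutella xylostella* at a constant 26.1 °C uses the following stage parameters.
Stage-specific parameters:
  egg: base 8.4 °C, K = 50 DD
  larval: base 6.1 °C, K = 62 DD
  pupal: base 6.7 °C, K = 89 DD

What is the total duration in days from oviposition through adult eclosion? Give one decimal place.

10.5 days

egg: 50 / (26.1 − 8.4) = 50 / 17.7 = 2.825 d.
larval: 62 / (26.1 − 6.1) = 62 / 20.0 = 3.100 d.
pupal: 89 / (26.1 − 6.7) = 89 / 19.4 = 4.588 d.
Sum = 10.512 ≈ 10.5 days.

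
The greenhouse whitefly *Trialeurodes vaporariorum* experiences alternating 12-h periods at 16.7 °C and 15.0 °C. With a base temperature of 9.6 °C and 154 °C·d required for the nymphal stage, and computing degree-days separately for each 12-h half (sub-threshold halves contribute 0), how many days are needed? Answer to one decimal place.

Day half: max(0, 16.7 − 9.6) × 0.5 = 7.1 × 0.5 = 3.55 DD.
Night half: max(0, 15.0 − 9.6) × 0.5 = 5.4 × 0.5 = 2.70 DD.
Per 24 h: 6.25 DD/day.
Duration = 154 / 6.25 = 24.640 ≈ 24.6 days.

24.6 days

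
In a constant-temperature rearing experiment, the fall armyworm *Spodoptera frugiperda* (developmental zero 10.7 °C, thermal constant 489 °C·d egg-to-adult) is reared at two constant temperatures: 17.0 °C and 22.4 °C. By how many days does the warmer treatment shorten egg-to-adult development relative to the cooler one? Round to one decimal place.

At 17.0 °C: 489 / (17.0 − 10.7) = 489 / 6.3 = 77.619 d.
At 22.4 °C: 489 / (22.4 − 10.7) = 489 / 11.7 = 41.795 d.
Difference = |77.619 − 41.795| = 35.824 ≈ 35.8 days.

35.8 days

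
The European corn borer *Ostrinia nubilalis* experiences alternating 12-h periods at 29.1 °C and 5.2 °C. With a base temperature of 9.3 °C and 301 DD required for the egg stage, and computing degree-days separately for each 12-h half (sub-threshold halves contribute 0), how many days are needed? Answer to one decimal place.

Day half: max(0, 29.1 − 9.3) × 0.5 = 19.8 × 0.5 = 9.90 DD.
Night half: max(0, 5.2 − 9.3) × 0.5 = 0.0 × 0.5 = 0.00 DD.
Per 24 h: 9.90 DD/day.
Duration = 301 / 9.90 = 30.404 ≈ 30.4 days.

30.4 days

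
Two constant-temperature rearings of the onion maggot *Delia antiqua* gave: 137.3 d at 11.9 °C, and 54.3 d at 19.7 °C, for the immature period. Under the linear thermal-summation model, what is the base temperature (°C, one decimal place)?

6.8 °C

Linear rate model ⇒ the product D·(T − T_b) is constant across temperatures.
137.3·(11.9 − T_b) = 54.3·(19.7 − T_b)
T_b = (137.3·11.9 − 54.3·19.7) / (137.3 − 54.3) = 564.16 / 83.0 = 6.797 °C ≈ 6.8 °C.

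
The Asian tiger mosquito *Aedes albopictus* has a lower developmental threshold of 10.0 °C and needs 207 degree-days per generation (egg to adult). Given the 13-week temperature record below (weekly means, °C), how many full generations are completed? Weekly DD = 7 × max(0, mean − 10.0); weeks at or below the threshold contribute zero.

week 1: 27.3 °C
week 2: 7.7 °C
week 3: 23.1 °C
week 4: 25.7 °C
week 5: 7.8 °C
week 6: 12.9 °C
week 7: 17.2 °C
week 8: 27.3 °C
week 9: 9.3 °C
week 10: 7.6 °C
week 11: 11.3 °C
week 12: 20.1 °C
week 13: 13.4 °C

2 generations

Weekly DD (7 × max(0, T̄ − 10.0)): 121.1, 0.0, 91.7, 109.9, 0.0, 20.3, 50.4, 121.1, 0.0, 0.0, 9.1, 70.7, 23.8.
Season total = 618.1 DD.
Complete generations = ⌊618.1 / 207⌋ = 2.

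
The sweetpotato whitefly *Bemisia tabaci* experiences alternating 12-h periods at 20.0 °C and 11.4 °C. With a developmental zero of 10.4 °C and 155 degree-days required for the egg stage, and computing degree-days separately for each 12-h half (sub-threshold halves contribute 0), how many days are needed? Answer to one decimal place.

29.2 days

Day half: max(0, 20.0 − 10.4) × 0.5 = 9.6 × 0.5 = 4.80 DD.
Night half: max(0, 11.4 − 10.4) × 0.5 = 1.0 × 0.5 = 0.50 DD.
Per 24 h: 5.30 DD/day.
Duration = 155 / 5.30 = 29.245 ≈ 29.2 days.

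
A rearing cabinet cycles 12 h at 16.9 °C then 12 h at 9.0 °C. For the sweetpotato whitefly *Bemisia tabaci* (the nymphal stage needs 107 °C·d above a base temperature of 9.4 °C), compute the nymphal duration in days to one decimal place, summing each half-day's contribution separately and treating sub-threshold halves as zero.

Day half: max(0, 16.9 − 9.4) × 0.5 = 7.5 × 0.5 = 3.75 DD.
Night half: max(0, 9.0 − 9.4) × 0.5 = 0.0 × 0.5 = 0.00 DD.
Per 24 h: 3.75 DD/day.
Duration = 107 / 3.75 = 28.533 ≈ 28.5 days.

28.5 days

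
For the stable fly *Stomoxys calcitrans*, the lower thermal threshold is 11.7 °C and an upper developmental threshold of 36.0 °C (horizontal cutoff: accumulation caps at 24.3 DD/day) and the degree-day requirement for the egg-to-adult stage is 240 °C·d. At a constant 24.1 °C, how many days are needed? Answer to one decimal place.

19.4 days

Daily accumulation = 24.1 − 11.7 = 12.4 DD/day.
Duration = 240 / 12.4 = 19.355 ≈ 19.4 days.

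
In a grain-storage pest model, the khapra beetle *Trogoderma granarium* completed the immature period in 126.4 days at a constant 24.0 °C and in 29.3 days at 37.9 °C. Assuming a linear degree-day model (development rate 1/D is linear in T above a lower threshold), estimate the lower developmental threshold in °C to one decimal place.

19.8 °C

Equal thermal constants: D₁(T₁ − T_b) = D₂(T₂ − T_b).
126.4·(24.0 − T_b) = 29.3·(37.9 − T_b)
T_b = (126.4·24.0 − 29.3·37.9) / (126.4 − 29.3) = 1923.13 / 97.1 = 19.806 °C ≈ 19.8 °C.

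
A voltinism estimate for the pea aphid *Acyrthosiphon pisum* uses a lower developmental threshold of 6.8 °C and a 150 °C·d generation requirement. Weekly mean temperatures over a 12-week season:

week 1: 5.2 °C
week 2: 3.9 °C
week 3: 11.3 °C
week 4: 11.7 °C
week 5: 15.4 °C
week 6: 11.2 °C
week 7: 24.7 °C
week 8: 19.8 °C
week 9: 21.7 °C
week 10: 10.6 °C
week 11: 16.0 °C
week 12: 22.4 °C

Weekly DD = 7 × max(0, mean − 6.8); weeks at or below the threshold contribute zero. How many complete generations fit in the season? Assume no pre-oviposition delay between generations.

Weekly DD (7 × max(0, T̄ − 6.8)): 0.0, 0.0, 31.5, 34.3, 60.2, 30.8, 125.3, 91.0, 104.3, 26.6, 64.4, 109.2.
Season total = 677.6 DD.
Complete generations = ⌊677.6 / 150⌋ = 4.

4 generations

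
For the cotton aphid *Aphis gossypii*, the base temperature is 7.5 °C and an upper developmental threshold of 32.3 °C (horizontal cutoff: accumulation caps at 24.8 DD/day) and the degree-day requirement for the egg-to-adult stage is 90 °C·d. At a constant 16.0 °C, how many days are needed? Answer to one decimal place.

Daily accumulation = 16.0 − 7.5 = 8.5 DD/day.
Duration = 90 / 8.5 = 10.588 ≈ 10.6 days.

10.6 days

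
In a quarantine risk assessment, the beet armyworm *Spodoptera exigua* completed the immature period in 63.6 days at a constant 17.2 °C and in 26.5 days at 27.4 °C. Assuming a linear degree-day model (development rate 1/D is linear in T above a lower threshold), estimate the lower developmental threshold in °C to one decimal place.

Equal thermal constants: D₁(T₁ − T_b) = D₂(T₂ − T_b).
63.6·(17.2 − T_b) = 26.5·(27.4 − T_b)
T_b = (63.6·17.2 − 26.5·27.4) / (63.6 − 26.5) = 367.82 / 37.1 = 9.914 °C ≈ 9.9 °C.

9.9 °C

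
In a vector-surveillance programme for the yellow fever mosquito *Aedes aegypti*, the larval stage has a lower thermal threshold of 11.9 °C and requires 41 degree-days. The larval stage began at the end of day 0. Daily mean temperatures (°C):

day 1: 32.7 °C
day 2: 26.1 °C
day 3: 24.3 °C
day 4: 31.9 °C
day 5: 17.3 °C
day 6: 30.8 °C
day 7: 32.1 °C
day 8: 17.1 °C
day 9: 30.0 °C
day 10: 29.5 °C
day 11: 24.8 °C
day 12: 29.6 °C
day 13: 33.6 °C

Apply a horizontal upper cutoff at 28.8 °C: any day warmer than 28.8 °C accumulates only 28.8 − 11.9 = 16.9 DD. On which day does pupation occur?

Daily DD above 11.9 °C (capped at 16.9): 16.9, 14.2, 12.4, 16.9, 5.4, 16.9, 16.9, 5.2, 16.9, 16.9, 12.9, 16.9, 16.9.
Cumulative: 16.9, 31.1, 43.5, 60.4, 65.8, 82.7, 99.6, 104.8, 121.7, 138.6, 151.5, 168.4, 185.3.
The total first reaches 41 DD on day 3.

day 3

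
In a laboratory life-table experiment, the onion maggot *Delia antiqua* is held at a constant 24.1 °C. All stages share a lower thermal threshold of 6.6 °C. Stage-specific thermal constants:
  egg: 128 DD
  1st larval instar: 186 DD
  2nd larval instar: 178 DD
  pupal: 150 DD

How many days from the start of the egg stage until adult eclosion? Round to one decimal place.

36.7 days

Daily accumulation at 24.1 °C = 24.1 − 6.6 = 17.5 DD/day.
Total K = 128 + 186 + 178 + 150 = 642 DD.
Total duration = 642 / 17.5 = 36.686 ≈ 36.7 days.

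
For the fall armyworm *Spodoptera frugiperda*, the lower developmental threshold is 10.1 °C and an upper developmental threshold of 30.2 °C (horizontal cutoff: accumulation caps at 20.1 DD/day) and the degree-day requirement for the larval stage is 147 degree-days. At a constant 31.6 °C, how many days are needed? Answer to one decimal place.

Temperature 31.6 °C exceeds the upper threshold, so daily accumulation caps at 30.2 − 10.1 = 20.1 DD/day.
Duration = 147 / 20.1 = 7.313 ≈ 7.3 days.

7.3 days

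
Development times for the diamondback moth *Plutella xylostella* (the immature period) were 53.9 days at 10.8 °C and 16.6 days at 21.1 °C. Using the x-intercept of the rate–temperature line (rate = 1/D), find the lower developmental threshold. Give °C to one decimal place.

6.2 °C

Equal thermal constants: D₁(T₁ − T_b) = D₂(T₂ − T_b).
53.9·(10.8 − T_b) = 16.6·(21.1 − T_b)
T_b = (53.9·10.8 − 16.6·21.1) / (53.9 − 16.6) = 231.86 / 37.3 = 6.216 °C ≈ 6.2 °C.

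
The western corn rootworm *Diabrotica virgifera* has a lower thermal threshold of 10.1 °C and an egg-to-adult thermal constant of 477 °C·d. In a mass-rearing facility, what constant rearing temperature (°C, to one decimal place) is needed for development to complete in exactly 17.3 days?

37.7 °C

Required daily accumulation = 477 / 17.3 = 27.572 DD/day.
T = T_base + 27.572 = 10.1 + 27.572 = 37.672 ≈ 37.7 °C.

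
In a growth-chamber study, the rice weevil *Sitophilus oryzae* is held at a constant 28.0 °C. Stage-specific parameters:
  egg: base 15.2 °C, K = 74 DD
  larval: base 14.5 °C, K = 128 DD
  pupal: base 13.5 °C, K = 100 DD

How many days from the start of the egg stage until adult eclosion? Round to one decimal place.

22.2 days

egg: 74 / (28.0 − 15.2) = 74 / 12.8 = 5.781 d.
larval: 128 / (28.0 − 14.5) = 128 / 13.5 = 9.481 d.
pupal: 100 / (28.0 − 13.5) = 100 / 14.5 = 6.897 d.
Sum = 22.159 ≈ 22.2 days.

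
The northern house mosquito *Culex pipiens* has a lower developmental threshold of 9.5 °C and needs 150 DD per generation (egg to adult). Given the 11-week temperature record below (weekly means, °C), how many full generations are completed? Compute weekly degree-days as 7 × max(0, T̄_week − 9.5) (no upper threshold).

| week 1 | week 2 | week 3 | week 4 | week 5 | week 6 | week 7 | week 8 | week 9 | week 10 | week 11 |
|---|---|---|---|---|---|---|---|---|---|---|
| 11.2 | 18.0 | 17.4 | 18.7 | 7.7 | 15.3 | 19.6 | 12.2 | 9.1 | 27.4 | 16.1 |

Weekly DD (7 × max(0, T̄ − 9.5)): 11.9, 59.5, 55.3, 64.4, 0.0, 40.6, 70.7, 18.9, 0.0, 125.3, 46.2.
Season total = 492.8 DD.
Complete generations = ⌊492.8 / 150⌋ = 3.

3 generations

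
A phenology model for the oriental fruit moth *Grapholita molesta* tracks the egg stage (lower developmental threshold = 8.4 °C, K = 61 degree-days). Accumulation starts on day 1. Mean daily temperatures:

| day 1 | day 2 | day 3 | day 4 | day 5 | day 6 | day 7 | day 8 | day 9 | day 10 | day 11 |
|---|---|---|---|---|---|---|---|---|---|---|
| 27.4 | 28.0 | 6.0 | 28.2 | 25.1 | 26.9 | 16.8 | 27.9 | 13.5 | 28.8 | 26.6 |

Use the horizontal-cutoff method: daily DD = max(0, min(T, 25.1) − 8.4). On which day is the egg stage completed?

Daily DD above 8.4 °C (capped at 16.7): 16.7, 16.7, 0.0, 16.7, 16.7, 16.7, 8.4, 16.7, 5.1, 16.7, 16.7.
Cumulative: 16.7, 33.4, 33.4, 50.1, 66.8, 83.5, 91.9, 108.6, 113.7, 130.4, 147.1.
The total first reaches 61 DD on day 5.

day 5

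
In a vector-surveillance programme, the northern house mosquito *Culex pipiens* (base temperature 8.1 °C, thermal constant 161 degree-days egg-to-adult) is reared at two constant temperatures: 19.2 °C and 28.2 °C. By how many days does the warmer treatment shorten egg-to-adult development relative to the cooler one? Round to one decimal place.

At 19.2 °C: 161 / (19.2 − 8.1) = 161 / 11.1 = 14.505 d.
At 28.2 °C: 161 / (28.2 − 8.1) = 161 / 20.1 = 8.010 d.
Difference = |14.505 − 8.010| = 6.495 ≈ 6.5 days.

6.5 days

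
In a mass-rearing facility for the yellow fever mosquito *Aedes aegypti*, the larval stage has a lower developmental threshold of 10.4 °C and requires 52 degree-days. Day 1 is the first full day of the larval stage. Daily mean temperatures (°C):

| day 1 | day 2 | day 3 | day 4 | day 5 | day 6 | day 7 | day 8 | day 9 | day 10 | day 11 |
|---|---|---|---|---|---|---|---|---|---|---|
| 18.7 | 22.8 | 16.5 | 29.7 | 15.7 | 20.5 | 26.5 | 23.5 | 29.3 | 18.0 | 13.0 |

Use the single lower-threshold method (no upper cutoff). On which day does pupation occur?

day 6

Daily DD above 10.4 °C: 8.3, 12.4, 6.1, 19.3, 5.3, 10.1, 16.1, 13.1, 18.9, 7.6, 2.6.
Cumulative: 8.3, 20.7, 26.8, 46.1, 51.4, 61.5, 77.6, 90.7, 109.6, 117.2, 119.8.
The total first reaches 52 DD on day 6.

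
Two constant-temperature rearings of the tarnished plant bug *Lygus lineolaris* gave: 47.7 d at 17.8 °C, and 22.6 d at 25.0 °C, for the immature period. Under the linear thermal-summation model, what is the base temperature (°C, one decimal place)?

11.3 °C

Equal thermal constants: D₁(T₁ − T_b) = D₂(T₂ − T_b).
47.7·(17.8 − T_b) = 22.6·(25.0 − T_b)
T_b = (47.7·17.8 − 22.6·25.0) / (47.7 − 22.6) = 284.06 / 25.1 = 11.317 °C ≈ 11.3 °C.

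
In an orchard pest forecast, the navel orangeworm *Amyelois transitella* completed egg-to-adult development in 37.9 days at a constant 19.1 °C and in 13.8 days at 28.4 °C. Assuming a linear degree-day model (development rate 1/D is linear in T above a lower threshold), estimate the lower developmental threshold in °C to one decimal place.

13.8 °C

Under the model K = D·(T − T_b), so D₁·(T₁ − T_b) = D₂·(T₂ − T_b).
37.9·(19.1 − T_b) = 13.8·(28.4 − T_b)
T_b = (37.9·19.1 − 13.8·28.4) / (37.9 − 13.8) = 331.97 / 24.1 = 13.775 °C ≈ 13.8 °C.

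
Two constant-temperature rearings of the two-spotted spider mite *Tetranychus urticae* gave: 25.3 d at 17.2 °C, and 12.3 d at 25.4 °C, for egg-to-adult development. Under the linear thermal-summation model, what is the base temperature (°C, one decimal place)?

9.4 °C

Under the model K = D·(T − T_b), so D₁·(T₁ − T_b) = D₂·(T₂ − T_b).
25.3·(17.2 − T_b) = 12.3·(25.4 − T_b)
T_b = (25.3·17.2 − 12.3·25.4) / (25.3 − 12.3) = 122.74 / 13.0 = 9.442 °C ≈ 9.4 °C.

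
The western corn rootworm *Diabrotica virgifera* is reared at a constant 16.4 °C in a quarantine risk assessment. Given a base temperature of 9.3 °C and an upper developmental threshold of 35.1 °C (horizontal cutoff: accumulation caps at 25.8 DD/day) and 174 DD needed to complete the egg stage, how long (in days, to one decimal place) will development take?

24.5 days

Daily accumulation = 16.4 − 9.3 = 7.1 DD/day.
Duration = 174 / 7.1 = 24.507 ≈ 24.5 days.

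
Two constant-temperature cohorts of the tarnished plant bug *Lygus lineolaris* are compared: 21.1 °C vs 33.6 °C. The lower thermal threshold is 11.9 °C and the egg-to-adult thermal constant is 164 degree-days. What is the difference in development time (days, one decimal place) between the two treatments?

10.3 days

At 21.1 °C: 164 / (21.1 − 11.9) = 164 / 9.2 = 17.826 d.
At 33.6 °C: 164 / (33.6 − 11.9) = 164 / 21.7 = 7.558 d.
Difference = |17.826 − 7.558| = 10.268 ≈ 10.3 days.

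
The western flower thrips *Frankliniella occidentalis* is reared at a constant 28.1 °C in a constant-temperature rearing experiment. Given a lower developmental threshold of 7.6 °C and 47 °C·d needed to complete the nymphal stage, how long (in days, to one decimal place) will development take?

2.3 days

Daily accumulation = 28.1 − 7.6 = 20.5 DD/day.
Duration = 47 / 20.5 = 2.293 ≈ 2.3 days.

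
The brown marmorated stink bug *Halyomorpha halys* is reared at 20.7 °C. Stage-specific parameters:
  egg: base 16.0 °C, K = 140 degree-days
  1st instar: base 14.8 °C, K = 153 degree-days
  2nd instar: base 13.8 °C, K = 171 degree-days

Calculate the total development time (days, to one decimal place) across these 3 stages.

80.5 days

egg: 140 / (20.7 − 16.0) = 140 / 4.7 = 29.787 d.
1st instar: 153 / (20.7 − 14.8) = 153 / 5.9 = 25.932 d.
2nd instar: 171 / (20.7 − 13.8) = 171 / 6.9 = 24.783 d.
Sum = 80.502 ≈ 80.5 days.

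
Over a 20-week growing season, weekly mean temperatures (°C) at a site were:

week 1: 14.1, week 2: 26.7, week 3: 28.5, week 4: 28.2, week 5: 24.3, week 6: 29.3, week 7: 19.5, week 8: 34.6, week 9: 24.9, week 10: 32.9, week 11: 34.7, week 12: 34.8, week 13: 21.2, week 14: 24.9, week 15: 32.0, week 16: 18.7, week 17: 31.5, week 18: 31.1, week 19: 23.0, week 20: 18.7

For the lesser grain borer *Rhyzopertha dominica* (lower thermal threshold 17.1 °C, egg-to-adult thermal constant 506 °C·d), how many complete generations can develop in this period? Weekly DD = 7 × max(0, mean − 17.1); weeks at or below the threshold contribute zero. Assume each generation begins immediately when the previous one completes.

2 generations

Weekly DD (7 × max(0, T̄ − 17.1)): 0.0, 67.2, 79.8, 77.7, 50.4, 85.4, 16.8, 122.5, 54.6, 110.6, 123.2, 123.9, 28.7, 54.6, 104.3, 11.2, 100.8, 98.0, 41.3, 11.2.
Season total = 1362.2 DD.
Complete generations = ⌊1362.2 / 506⌋ = 2.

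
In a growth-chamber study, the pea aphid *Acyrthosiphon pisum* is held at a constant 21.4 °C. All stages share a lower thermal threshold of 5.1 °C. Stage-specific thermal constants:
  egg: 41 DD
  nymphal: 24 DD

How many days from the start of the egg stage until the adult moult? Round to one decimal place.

4.0 days

Daily accumulation at 21.4 °C = 21.4 − 5.1 = 16.3 DD/day.
Total K = 41 + 24 = 65 DD.
Total duration = 65 / 16.3 = 3.988 ≈ 4.0 days.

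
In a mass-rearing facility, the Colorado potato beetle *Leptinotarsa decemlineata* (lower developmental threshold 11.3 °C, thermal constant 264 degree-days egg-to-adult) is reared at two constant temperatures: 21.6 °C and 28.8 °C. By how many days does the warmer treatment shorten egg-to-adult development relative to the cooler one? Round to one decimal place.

10.5 days

At 21.6 °C: 264 / (21.6 − 11.3) = 264 / 10.3 = 25.631 d.
At 28.8 °C: 264 / (28.8 − 11.3) = 264 / 17.5 = 15.086 d.
Difference = |25.631 − 15.086| = 10.545 ≈ 10.5 days.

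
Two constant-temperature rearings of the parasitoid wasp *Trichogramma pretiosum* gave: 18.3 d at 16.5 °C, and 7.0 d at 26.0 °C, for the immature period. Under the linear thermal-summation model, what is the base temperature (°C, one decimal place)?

Equal thermal constants: D₁(T₁ − T_b) = D₂(T₂ − T_b).
18.3·(16.5 − T_b) = 7.0·(26.0 − T_b)
T_b = (18.3·16.5 − 7.0·26.0) / (18.3 − 7.0) = 119.95 / 11.3 = 10.615 °C ≈ 10.6 °C.

10.6 °C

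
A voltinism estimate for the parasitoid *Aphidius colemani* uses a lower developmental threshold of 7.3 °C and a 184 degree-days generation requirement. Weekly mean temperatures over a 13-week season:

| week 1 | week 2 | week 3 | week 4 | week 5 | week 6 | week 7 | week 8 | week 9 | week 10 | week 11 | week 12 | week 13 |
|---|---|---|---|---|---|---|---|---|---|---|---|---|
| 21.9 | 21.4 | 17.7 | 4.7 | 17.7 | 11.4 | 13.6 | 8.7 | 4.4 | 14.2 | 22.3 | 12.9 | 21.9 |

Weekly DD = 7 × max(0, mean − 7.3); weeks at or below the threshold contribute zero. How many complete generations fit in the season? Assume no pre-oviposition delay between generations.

3 generations

Weekly DD (7 × max(0, T̄ − 7.3)): 102.2, 98.7, 72.8, 0.0, 72.8, 28.7, 44.1, 9.8, 0.0, 48.3, 105.0, 39.2, 102.2.
Season total = 723.8 DD.
Complete generations = ⌊723.8 / 184⌋ = 3.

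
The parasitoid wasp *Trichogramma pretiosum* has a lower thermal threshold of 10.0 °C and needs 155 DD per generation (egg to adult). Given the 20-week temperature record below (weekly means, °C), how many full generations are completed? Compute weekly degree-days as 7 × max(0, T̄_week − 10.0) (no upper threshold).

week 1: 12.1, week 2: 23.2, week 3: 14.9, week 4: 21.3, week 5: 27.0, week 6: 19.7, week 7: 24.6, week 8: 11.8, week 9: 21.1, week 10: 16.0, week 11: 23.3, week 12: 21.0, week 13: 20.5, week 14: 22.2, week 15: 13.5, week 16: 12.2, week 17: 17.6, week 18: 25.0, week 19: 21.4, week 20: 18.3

Weekly DD (7 × max(0, T̄ − 10.0)): 14.7, 92.4, 34.3, 79.1, 119.0, 67.9, 102.2, 12.6, 77.7, 42.0, 93.1, 77.0, 73.5, 85.4, 24.5, 15.4, 53.2, 105.0, 79.8, 58.1.
Season total = 1306.9 DD.
Complete generations = ⌊1306.9 / 155⌋ = 8.

8 generations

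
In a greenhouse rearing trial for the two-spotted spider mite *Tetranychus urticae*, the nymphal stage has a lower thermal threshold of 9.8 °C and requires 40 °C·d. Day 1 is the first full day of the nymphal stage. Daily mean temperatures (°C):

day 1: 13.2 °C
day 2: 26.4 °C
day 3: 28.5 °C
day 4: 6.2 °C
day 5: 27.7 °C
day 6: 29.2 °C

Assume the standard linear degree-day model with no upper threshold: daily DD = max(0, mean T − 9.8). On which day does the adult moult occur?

Daily DD above 9.8 °C: 3.4, 16.6, 18.7, 0.0, 17.9, 19.4.
Cumulative: 3.4, 20.0, 38.7, 38.7, 56.6, 76.0.
The total first reaches 40 DD on day 5.

day 5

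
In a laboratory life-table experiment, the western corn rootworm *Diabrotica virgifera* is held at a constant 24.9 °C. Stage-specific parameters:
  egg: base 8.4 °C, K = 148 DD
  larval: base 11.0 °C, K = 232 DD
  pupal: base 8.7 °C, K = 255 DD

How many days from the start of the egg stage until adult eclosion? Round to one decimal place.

egg: 148 / (24.9 − 8.4) = 148 / 16.5 = 8.970 d.
larval: 232 / (24.9 − 11.0) = 232 / 13.9 = 16.691 d.
pupal: 255 / (24.9 − 8.7) = 255 / 16.2 = 15.741 d.
Sum = 41.401 ≈ 41.4 days.

41.4 days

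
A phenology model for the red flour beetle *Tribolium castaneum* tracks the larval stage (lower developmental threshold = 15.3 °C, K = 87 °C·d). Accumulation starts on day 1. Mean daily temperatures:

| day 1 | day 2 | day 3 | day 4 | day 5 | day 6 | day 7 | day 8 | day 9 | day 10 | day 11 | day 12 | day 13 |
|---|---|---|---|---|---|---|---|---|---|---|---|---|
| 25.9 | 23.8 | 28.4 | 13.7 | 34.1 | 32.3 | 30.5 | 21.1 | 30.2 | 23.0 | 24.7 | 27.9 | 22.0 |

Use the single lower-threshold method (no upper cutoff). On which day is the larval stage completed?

Daily DD above 15.3 °C: 10.6, 8.5, 13.1, 0.0, 18.8, 17.0, 15.2, 5.8, 14.9, 7.7, 9.4, 12.6, 6.7.
Cumulative: 10.6, 19.1, 32.2, 32.2, 51.0, 68.0, 83.2, 89.0, 103.9, 111.6, 121.0, 133.6, 140.3.
The total first reaches 87 DD on day 8.

day 8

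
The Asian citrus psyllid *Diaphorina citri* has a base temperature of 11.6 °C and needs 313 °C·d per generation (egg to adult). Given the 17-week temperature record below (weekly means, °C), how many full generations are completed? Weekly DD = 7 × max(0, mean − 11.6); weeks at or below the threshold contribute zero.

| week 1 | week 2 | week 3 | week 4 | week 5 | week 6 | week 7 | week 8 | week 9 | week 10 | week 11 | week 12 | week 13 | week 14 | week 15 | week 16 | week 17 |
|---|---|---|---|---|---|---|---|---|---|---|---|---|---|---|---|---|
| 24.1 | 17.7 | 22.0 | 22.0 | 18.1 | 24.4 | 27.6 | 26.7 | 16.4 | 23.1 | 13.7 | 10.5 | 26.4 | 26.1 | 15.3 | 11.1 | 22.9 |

Weekly DD (7 × max(0, T̄ − 11.6)): 87.5, 42.7, 72.8, 72.8, 45.5, 89.6, 112.0, 105.7, 33.6, 80.5, 14.7, 0.0, 103.6, 101.5, 25.9, 0.0, 79.1.
Season total = 1067.5 DD.
Complete generations = ⌊1067.5 / 313⌋ = 3.

3 generations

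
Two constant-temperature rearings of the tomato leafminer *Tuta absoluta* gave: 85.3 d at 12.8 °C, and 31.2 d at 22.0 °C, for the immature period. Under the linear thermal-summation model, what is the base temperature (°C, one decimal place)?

7.5 °C

Under the model K = D·(T − T_b), so D₁·(T₁ − T_b) = D₂·(T₂ − T_b).
85.3·(12.8 − T_b) = 31.2·(22.0 − T_b)
T_b = (85.3·12.8 − 31.2·22.0) / (85.3 − 31.2) = 405.44 / 54.1 = 7.494 °C ≈ 7.5 °C.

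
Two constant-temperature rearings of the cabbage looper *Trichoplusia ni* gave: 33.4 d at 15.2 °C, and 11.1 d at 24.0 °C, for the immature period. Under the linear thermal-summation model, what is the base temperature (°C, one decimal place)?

10.8 °C

Under the model K = D·(T − T_b), so D₁·(T₁ − T_b) = D₂·(T₂ − T_b).
33.4·(15.2 − T_b) = 11.1·(24.0 − T_b)
T_b = (33.4·15.2 − 11.1·24.0) / (33.4 − 11.1) = 241.28 / 22.3 = 10.820 °C ≈ 10.8 °C.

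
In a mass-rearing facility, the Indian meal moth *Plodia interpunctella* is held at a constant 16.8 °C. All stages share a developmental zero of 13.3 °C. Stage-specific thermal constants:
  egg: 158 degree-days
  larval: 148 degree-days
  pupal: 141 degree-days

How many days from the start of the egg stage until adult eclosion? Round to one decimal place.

127.7 days

Daily accumulation at 16.8 °C = 16.8 − 13.3 = 3.5 DD/day.
Total K = 158 + 148 + 141 = 447 DD.
Total duration = 447 / 3.5 = 127.714 ≈ 127.7 days.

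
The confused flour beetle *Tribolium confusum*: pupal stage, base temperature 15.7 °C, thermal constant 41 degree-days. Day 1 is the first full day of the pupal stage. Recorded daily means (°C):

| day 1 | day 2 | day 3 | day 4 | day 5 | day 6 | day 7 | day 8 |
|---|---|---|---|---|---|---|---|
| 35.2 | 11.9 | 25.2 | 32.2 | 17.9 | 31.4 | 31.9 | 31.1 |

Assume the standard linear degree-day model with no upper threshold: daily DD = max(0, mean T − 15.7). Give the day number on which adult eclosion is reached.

Daily DD above 15.7 °C: 19.5, 0.0, 9.5, 16.5, 2.2, 15.7, 16.2, 15.4.
Cumulative: 19.5, 19.5, 29.0, 45.5, 47.7, 63.4, 79.6, 95.0.
The total first reaches 41 DD on day 4.

day 4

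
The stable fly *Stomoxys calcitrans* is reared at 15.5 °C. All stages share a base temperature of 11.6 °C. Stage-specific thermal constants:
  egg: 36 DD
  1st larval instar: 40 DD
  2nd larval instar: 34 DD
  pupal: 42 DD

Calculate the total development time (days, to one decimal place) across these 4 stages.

39.0 days

Daily accumulation at 15.5 °C = 15.5 − 11.6 = 3.9 DD/day.
Total K = 36 + 40 + 34 + 42 = 152 DD.
Total duration = 152 / 3.9 = 38.974 ≈ 39.0 days.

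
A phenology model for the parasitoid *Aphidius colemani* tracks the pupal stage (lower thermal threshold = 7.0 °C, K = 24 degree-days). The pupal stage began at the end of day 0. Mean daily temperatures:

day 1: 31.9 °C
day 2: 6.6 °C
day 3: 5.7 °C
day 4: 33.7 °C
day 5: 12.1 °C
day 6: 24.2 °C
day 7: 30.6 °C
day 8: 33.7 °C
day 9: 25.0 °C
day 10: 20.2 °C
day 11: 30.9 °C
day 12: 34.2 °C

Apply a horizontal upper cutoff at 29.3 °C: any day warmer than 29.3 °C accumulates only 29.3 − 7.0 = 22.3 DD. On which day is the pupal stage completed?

day 4

Daily DD above 7.0 °C (capped at 22.3): 22.3, 0.0, 0.0, 22.3, 5.1, 17.2, 22.3, 22.3, 18.0, 13.2, 22.3, 22.3.
Cumulative: 22.3, 22.3, 22.3, 44.6, 49.7, 66.9, 89.2, 111.5, 129.5, 142.7, 165.0, 187.3.
The total first reaches 24 DD on day 4.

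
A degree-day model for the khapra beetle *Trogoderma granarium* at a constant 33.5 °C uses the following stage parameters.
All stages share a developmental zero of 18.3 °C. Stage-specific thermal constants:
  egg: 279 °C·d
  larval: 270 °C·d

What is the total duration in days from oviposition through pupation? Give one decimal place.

36.1 days

Daily accumulation at 33.5 °C = 33.5 − 18.3 = 15.2 DD/day.
Total K = 279 + 270 = 549 DD.
Total duration = 549 / 15.2 = 36.118 ≈ 36.1 days.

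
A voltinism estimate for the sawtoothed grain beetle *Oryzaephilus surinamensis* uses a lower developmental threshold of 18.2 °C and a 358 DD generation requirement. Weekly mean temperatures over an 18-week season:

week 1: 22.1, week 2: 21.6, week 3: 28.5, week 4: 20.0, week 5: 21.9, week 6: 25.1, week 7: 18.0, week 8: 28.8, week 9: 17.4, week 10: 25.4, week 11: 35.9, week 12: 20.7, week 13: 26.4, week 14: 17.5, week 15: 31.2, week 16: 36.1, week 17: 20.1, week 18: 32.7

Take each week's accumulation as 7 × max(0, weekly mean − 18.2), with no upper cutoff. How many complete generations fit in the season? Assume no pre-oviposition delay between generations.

Weekly DD (7 × max(0, T̄ − 18.2)): 27.3, 23.8, 72.1, 12.6, 25.9, 48.3, 0.0, 74.2, 0.0, 50.4, 123.9, 17.5, 57.4, 0.0, 91.0, 125.3, 13.3, 101.5.
Season total = 864.5 DD.
Complete generations = ⌊864.5 / 358⌋ = 2.

2 generations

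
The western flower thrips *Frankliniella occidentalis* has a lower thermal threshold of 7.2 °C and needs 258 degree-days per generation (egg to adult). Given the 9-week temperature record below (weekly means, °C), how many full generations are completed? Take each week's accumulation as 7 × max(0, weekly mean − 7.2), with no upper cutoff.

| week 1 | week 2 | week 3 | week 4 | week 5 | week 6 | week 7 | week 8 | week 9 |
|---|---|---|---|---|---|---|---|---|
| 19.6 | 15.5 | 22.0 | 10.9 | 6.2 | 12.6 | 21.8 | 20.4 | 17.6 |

2 generations

Weekly DD (7 × max(0, T̄ − 7.2)): 86.8, 58.1, 103.6, 25.9, 0.0, 37.8, 102.2, 92.4, 72.8.
Season total = 579.6 DD.
Complete generations = ⌊579.6 / 258⌋ = 2.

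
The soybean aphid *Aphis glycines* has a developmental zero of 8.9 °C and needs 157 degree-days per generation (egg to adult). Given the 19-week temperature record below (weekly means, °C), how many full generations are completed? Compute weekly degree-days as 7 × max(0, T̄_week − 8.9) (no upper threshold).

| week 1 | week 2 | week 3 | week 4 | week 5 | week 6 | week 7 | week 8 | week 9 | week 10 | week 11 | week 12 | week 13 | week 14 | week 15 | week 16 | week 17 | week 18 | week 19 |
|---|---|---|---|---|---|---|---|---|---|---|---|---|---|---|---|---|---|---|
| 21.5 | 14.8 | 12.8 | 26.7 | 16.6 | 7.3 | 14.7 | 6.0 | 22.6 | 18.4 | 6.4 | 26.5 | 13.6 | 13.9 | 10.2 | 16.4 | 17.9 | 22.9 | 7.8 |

6 generations

Weekly DD (7 × max(0, T̄ − 8.9)): 88.2, 41.3, 27.3, 124.6, 53.9, 0.0, 40.6, 0.0, 95.9, 66.5, 0.0, 123.2, 32.9, 35.0, 9.1, 52.5, 63.0, 98.0, 0.0.
Season total = 952.0 DD.
Complete generations = ⌊952.0 / 157⌋ = 6.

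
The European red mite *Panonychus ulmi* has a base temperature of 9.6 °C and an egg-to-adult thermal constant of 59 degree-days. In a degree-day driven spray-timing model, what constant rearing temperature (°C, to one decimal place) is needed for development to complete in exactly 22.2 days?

12.3 °C

Required daily accumulation = 59 / 22.2 = 2.658 DD/day.
T = T_base + 2.658 = 9.6 + 2.658 = 12.258 ≈ 12.3 °C.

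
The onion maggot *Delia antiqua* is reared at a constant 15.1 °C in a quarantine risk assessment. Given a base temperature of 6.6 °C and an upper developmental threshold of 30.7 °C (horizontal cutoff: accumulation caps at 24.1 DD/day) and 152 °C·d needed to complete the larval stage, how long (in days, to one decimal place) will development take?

17.9 days

Daily accumulation = 15.1 − 6.6 = 8.5 DD/day.
Duration = 152 / 8.5 = 17.882 ≈ 17.9 days.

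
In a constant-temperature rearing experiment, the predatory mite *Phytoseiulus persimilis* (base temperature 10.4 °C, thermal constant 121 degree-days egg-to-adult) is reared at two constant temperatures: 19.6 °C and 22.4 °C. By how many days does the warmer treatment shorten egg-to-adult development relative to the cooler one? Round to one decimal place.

At 19.6 °C: 121 / (19.6 − 10.4) = 121 / 9.2 = 13.152 d.
At 22.4 °C: 121 / (22.4 − 10.4) = 121 / 12.0 = 10.083 d.
Difference = |13.152 − 10.083| = 3.069 ≈ 3.1 days.

3.1 days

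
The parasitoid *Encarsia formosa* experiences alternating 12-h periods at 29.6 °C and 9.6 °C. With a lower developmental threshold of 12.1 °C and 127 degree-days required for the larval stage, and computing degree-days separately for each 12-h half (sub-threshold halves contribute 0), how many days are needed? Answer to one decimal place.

Day half: max(0, 29.6 − 12.1) × 0.5 = 17.5 × 0.5 = 8.75 DD.
Night half: max(0, 9.6 − 12.1) × 0.5 = 0.0 × 0.5 = 0.00 DD.
Per 24 h: 8.75 DD/day.
Duration = 127 / 8.75 = 14.514 ≈ 14.5 days.

14.5 days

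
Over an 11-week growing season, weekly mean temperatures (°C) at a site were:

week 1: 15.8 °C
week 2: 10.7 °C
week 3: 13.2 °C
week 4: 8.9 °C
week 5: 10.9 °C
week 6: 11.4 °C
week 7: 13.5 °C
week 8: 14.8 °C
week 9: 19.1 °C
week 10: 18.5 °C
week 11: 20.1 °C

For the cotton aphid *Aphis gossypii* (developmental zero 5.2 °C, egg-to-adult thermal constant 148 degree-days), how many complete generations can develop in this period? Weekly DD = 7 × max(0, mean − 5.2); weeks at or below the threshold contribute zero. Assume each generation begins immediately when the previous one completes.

4 generations

Weekly DD (7 × max(0, T̄ − 5.2)): 74.2, 38.5, 56.0, 25.9, 39.9, 43.4, 58.1, 67.2, 97.3, 93.1, 104.3.
Season total = 697.9 DD.
Complete generations = ⌊697.9 / 148⌋ = 4.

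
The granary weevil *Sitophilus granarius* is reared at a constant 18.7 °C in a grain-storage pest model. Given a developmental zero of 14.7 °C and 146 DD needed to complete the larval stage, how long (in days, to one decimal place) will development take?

36.5 days

Daily accumulation = 18.7 − 14.7 = 4.0 DD/day.
Duration = 146 / 4.0 = 36.500 ≈ 36.5 days.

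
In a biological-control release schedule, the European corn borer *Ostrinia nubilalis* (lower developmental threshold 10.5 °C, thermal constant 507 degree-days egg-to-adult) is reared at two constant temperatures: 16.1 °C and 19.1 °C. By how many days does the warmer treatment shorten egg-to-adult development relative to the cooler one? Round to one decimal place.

31.6 days

At 16.1 °C: 507 / (16.1 − 10.5) = 507 / 5.6 = 90.536 d.
At 19.1 °C: 507 / (19.1 − 10.5) = 507 / 8.6 = 58.953 d.
Difference = |90.536 − 58.953| = 31.582 ≈ 31.6 days.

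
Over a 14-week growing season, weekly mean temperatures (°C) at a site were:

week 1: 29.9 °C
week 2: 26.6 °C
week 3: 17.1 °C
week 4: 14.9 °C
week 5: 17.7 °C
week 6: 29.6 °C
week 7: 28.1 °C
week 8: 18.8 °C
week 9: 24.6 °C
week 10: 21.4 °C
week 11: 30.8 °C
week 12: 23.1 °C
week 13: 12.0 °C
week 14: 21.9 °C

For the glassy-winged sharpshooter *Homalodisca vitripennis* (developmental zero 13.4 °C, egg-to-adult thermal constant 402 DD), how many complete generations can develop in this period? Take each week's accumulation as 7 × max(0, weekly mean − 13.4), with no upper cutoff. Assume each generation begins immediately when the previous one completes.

2 generations

Weekly DD (7 × max(0, T̄ − 13.4)): 115.5, 92.4, 25.9, 10.5, 30.1, 113.4, 102.9, 37.8, 78.4, 56.0, 121.8, 67.9, 0.0, 59.5.
Season total = 912.1 DD.
Complete generations = ⌊912.1 / 402⌋ = 2.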